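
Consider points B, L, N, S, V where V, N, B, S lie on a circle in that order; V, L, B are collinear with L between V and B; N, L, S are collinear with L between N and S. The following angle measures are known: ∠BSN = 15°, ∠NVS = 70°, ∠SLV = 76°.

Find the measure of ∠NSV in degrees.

1. ∠NBS = 110°  [cyclic VNBS, opposite ∠V+∠B]
2. ∠BLN = 76°  [vertical angles at L]
3. ∠BNS = 55°  [△NBS]
4. ∠NBV = 49°  [△NLB]
5. ∠NSV = 49°  [same arc VN]

∠NSV = 49°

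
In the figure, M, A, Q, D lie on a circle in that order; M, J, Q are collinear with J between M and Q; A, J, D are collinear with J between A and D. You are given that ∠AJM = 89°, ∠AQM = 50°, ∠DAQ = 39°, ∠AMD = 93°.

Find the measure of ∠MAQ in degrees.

1. ∠ADM = 50°  [same arc MA]
2. ∠DAM = 37°  [△MAD]
3. ∠AMQ = 54°  [△MJA]
4. ∠MAQ = 76°  [△MAQ]

∠MAQ = 76°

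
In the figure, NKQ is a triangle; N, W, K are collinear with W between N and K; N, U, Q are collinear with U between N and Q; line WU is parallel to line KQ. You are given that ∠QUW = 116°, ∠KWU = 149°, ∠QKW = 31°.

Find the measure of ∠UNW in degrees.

1. ∠NUW = 64°  [linear pair at U on NQ]
2. ∠NWU = 31°  [linear pair at W on NK]
3. ∠UNW = 85°  [△NWU]

∠UNW = 85°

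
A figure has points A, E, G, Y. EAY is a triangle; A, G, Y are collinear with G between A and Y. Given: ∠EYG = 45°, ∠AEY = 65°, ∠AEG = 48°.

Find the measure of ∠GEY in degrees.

1. ∠AYE = 45°  [G on ray YA]
2. ∠EAY = 70°  [△EAY]
3. ∠EAG = 70°  [G on ray AY]
4. ∠AGE = 62°  [△EAG]
5. ∠EGY = 118°  [linear pair at G on AY]
6. ∠GEY = 17°  [△EGY]

∠GEY = 17°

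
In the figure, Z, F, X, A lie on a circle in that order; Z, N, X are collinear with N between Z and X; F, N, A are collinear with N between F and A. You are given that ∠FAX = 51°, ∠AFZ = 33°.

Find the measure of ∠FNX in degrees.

∠FNX = 84°

1. ∠FZX = 51°  [same arc FX]
2. ∠FNZ = 96°  [△ZNF]
3. ∠FNX = 84°  [linear pair at N on ZX]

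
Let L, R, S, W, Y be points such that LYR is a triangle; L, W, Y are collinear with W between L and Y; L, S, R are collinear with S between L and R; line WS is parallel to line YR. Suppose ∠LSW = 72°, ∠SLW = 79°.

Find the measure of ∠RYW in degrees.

∠RYW = 29°

1. ∠LWS = 29°  [△LWS]
2. ∠SWY = 151°  [linear pair at W on LY]
3. ∠RYW = 29°  [WS∥YR, co-interior at Y–W]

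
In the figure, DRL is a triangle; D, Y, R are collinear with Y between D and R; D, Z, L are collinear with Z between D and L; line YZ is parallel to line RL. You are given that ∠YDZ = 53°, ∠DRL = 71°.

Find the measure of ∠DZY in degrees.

∠DZY = 56°

1. ∠LDR = 53°  [Y on DR, Z on DL]
2. ∠DLR = 56°  [△DRL]
3. ∠DZY = 56°  [YZ∥RL, corresponding at Z]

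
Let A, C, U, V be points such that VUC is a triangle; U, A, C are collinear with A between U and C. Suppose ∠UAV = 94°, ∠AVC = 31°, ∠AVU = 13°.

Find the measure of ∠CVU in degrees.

∠CVU = 44°

1. ∠AUV = 73°  [△VUA]
2. ∠CAV = 86°  [linear pair at A on UC]
3. ∠ACV = 63°  [△VAC]
4. ∠CUV = 73°  [A on ray UC]
5. ∠UCV = 63°  [A on ray CU]
6. ∠CVU = 44°  [△VUC]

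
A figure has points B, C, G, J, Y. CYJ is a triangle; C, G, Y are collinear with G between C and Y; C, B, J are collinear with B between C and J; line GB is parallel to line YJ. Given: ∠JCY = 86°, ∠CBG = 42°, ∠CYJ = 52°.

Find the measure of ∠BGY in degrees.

1. ∠BCG = 86°  [G on CY, B on CJ]
2. ∠BGC = 52°  [△CGB]
3. ∠BGY = 128°  [linear pair at G on CY]

∠BGY = 128°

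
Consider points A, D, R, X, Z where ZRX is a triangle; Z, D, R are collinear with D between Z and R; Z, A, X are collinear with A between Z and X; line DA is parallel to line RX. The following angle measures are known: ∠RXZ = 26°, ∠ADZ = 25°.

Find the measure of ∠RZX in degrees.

1. ∠DAZ = 26°  [DA∥RX, corresponding at A]
2. ∠AZD = 129°  [△ZDA]
3. ∠RZX = 129°  [D on ZR, A on ZX]

∠RZX = 129°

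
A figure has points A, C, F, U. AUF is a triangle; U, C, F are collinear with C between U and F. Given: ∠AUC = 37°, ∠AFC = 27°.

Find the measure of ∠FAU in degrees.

∠FAU = 116°

1. ∠AUF = 37°  [C on ray UF]
2. ∠AFU = 27°  [C on ray FU]
3. ∠FAU = 116°  [△AUF]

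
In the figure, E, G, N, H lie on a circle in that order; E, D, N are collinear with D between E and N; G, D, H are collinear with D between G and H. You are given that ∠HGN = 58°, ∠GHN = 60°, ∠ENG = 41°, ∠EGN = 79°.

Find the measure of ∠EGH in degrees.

1. ∠GDN = 81°  [△GDN]
2. ∠GEN = 60°  [same arc GN]
3. ∠EDG = 99°  [linear pair at D on EN]
4. ∠EGH = 21°  [△EDG]

∠EGH = 21°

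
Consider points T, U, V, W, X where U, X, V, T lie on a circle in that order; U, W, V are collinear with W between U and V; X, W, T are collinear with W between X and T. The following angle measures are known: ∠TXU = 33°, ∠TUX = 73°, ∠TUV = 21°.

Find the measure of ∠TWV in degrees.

∠TWV = 95°

1. ∠UTX = 74°  [△UXT]
2. ∠TWU = 85°  [△UWT]
3. ∠TWV = 95°  [linear pair at W on UV]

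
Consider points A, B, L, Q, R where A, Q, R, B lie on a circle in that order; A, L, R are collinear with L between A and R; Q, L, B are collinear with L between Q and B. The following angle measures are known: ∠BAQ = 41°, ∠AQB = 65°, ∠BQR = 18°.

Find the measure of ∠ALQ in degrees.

1. ∠BRQ = 139°  [cyclic AQRB, opposite ∠A+∠R]
2. ∠ARB = 65°  [same arc AB]
3. ∠QBR = 23°  [△QRB]
4. ∠BLR = 92°  [△RLB]
5. ∠ALQ = 92°  [vertical angles at L]

∠ALQ = 92°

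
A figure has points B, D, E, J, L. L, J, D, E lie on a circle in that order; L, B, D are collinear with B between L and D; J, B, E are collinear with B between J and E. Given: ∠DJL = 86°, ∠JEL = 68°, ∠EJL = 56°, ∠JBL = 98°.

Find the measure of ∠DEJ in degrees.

1. ∠EDL = 56°  [same arc LE]
2. ∠DBE = 98°  [vertical angles at B]
3. ∠DEJ = 26°  [△DBE]

∠DEJ = 26°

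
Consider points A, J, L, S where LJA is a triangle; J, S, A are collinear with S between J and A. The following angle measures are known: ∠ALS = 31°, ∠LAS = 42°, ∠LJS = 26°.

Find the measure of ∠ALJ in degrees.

∠ALJ = 112°

1. ∠JAL = 42°  [S on ray AJ]
2. ∠AJL = 26°  [S on ray JA]
3. ∠ALJ = 112°  [△LJA]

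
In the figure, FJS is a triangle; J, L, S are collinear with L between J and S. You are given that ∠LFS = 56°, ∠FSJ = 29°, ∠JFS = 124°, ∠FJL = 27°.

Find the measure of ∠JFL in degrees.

1. ∠FSL = 29°  [L on ray SJ]
2. ∠FLS = 95°  [△FLS]
3. ∠FLJ = 85°  [linear pair at L on JS]
4. ∠JFL = 68°  [△FJL]

∠JFL = 68°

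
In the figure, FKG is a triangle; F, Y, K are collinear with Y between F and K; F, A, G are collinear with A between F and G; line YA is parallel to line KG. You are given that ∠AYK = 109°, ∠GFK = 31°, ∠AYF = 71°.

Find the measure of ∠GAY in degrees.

∠GAY = 102°

1. ∠AFY = 31°  [Y on FK, A on FG]
2. ∠FAY = 78°  [△FYA]
3. ∠GAY = 102°  [linear pair at A on FG]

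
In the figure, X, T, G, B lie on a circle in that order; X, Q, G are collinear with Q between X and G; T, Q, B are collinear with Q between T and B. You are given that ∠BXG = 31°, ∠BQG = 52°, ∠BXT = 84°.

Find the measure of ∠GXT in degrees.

∠GXT = 53°

1. ∠BTG = 31°  [same arc GB]
2. ∠BGT = 96°  [cyclic XTGB, opposite ∠X+∠G]
3. ∠GBT = 53°  [△TGB]
4. ∠GXT = 53°  [same arc TG]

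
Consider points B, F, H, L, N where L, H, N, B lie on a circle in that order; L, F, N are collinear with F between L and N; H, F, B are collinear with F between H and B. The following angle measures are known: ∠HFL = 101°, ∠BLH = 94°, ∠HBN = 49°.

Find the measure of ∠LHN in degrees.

1. ∠HFN = 79°  [linear pair at F on LN]
2. ∠BNH = 86°  [cyclic LHNB, opposite ∠L+∠N]
3. ∠HLN = 49°  [same arc HN]
4. ∠BHN = 45°  [△HNB]
5. ∠HNL = 56°  [△HFN]
6. ∠LHN = 75°  [△LHN]

∠LHN = 75°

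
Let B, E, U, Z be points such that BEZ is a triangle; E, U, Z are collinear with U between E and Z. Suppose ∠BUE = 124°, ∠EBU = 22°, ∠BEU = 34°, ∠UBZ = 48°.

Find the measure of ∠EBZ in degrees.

1. ∠BUZ = 56°  [linear pair at U on EZ]
2. ∠BEZ = 34°  [U on ray EZ]
3. ∠BZU = 76°  [△BUZ]
4. ∠BZE = 76°  [U on ray ZE]
5. ∠EBZ = 70°  [△BEZ]

∠EBZ = 70°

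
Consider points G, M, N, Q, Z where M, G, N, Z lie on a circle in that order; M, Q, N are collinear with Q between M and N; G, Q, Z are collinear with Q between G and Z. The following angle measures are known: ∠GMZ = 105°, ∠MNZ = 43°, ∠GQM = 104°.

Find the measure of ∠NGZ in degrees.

1. ∠GNZ = 75°  [cyclic MGNZ, opposite ∠M+∠N]
2. ∠NQZ = 104°  [vertical angles at Q]
3. ∠GZN = 33°  [△NQZ]
4. ∠NGZ = 72°  [△GNZ]

∠NGZ = 72°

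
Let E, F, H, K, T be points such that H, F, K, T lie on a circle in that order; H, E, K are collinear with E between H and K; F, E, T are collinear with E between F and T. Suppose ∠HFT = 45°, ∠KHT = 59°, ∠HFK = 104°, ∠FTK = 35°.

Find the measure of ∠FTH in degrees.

∠FTH = 41°

1. ∠FHK = 35°  [same arc FK]
2. ∠FKH = 41°  [△HFK]
3. ∠FTH = 41°  [same arc HF]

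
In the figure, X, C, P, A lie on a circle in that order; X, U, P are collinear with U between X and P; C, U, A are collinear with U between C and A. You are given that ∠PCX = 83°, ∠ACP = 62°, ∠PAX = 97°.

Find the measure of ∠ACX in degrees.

∠ACX = 21°

1. ∠AXP = 62°  [same arc PA]
2. ∠APX = 21°  [△XPA]
3. ∠ACX = 21°  [same arc XA]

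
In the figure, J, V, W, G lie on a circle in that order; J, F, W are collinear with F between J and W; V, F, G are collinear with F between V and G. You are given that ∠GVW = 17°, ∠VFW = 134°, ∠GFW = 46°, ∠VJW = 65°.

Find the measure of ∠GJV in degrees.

∠GJV = 82°

1. ∠GJW = 17°  [same arc WG]
2. ∠GFJ = 134°  [vertical angles at F]
3. ∠JFV = 46°  [linear pair at F on JW]
4. ∠GVJ = 69°  [△JFV]
5. ∠JGV = 29°  [△JFG]
6. ∠GJV = 82°  [△JVG]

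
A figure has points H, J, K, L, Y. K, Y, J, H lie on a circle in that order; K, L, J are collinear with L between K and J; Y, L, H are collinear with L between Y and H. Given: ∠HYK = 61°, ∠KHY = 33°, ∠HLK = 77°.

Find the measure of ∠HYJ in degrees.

1. ∠KJY = 33°  [same arc KY]
2. ∠JLY = 77°  [vertical angles at L]
3. ∠HYJ = 70°  [△YLJ]

∠HYJ = 70°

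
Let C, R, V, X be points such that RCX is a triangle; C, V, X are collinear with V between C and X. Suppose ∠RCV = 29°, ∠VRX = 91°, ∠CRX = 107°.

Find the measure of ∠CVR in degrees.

∠CVR = 135°

1. ∠RCX = 29°  [V on ray CX]
2. ∠CXR = 44°  [△RCX]
3. ∠RXV = 44°  [V on ray XC]
4. ∠RVX = 45°  [△RVX]
5. ∠CVR = 135°  [linear pair at V on CX]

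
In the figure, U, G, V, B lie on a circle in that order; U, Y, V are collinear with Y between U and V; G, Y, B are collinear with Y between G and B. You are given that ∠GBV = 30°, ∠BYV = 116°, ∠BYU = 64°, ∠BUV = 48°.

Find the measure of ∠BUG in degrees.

∠BUG = 78°

1. ∠GUV = 30°  [same arc GV]
2. ∠GYU = 116°  [vertical angles at Y]
3. ∠GBU = 68°  [△UYB]
4. ∠BGU = 34°  [△UYG]
5. ∠BUG = 78°  [△UGB]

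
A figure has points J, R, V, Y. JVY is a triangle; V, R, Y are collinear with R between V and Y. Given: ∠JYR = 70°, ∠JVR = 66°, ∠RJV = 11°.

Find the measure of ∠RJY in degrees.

1. ∠JRV = 103°  [△JVR]
2. ∠JRY = 77°  [linear pair at R on VY]
3. ∠RJY = 33°  [△JRY]

∠RJY = 33°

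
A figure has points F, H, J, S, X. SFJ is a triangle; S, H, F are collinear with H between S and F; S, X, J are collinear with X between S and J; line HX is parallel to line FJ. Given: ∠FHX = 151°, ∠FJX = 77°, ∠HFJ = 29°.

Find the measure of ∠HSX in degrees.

1. ∠FJS = 77°  [X on ray JS]
2. ∠JFS = 29°  [H on ray FS]
3. ∠FSJ = 74°  [△SFJ]
4. ∠HSX = 74°  [H on SF, X on SJ]

∠HSX = 74°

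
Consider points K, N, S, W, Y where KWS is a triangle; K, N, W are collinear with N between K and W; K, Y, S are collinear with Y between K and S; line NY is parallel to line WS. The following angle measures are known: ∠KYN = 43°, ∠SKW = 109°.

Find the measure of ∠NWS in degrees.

1. ∠KSW = 43°  [NY∥WS, corresponding at Y]
2. ∠KWS = 28°  [△KWS]
3. ∠NWS = 28°  [N on ray WK]

∠NWS = 28°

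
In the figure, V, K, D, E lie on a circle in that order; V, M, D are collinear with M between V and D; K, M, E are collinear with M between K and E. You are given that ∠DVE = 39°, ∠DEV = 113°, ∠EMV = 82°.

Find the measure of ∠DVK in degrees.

∠DVK = 54°

1. ∠DKE = 39°  [same arc DE]
2. ∠DKV = 67°  [cyclic VKDE, opposite ∠K+∠E]
3. ∠DMK = 82°  [vertical angles at M]
4. ∠KDV = 59°  [△KMD]
5. ∠DVK = 54°  [△VKD]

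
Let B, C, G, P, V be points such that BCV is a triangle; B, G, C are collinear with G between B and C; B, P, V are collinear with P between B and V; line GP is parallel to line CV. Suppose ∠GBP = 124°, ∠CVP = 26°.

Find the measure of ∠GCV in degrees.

∠GCV = 30°

1. ∠CBV = 124°  [G on BC, P on BV]
2. ∠BVC = 26°  [P on ray VB]
3. ∠BCV = 30°  [△BCV]
4. ∠GCV = 30°  [G on ray CB]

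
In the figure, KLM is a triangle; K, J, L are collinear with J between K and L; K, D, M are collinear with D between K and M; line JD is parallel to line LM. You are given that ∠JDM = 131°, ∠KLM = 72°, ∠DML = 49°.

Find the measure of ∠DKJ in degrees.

1. ∠JDK = 49°  [linear pair at D on KM]
2. ∠DJK = 72°  [JD∥LM, corresponding at J]
3. ∠DKJ = 59°  [△KJD]

∠DKJ = 59°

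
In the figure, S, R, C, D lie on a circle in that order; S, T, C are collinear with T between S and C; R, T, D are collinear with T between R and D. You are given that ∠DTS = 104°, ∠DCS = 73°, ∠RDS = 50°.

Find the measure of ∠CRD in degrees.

1. ∠CTR = 104°  [vertical angles at T]
2. ∠RCS = 50°  [same arc SR]
3. ∠CRD = 26°  [△RTC]

∠CRD = 26°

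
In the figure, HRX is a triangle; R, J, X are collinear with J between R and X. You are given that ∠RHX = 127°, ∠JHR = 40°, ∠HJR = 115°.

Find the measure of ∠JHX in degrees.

∠JHX = 87°

1. ∠HRJ = 25°  [△HRJ]
2. ∠HJX = 65°  [linear pair at J on RX]
3. ∠HRX = 25°  [J on ray RX]
4. ∠HXR = 28°  [△HRX]
5. ∠HXJ = 28°  [J on ray XR]
6. ∠JHX = 87°  [△HJX]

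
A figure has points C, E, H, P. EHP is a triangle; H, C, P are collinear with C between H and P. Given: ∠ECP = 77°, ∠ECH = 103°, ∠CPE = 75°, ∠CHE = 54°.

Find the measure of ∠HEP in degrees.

1. ∠EPH = 75°  [C on ray PH]
2. ∠EHP = 54°  [C on ray HP]
3. ∠HEP = 51°  [△EHP]

∠HEP = 51°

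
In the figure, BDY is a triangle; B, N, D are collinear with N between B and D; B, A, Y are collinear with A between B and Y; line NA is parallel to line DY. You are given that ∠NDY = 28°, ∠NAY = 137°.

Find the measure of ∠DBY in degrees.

∠DBY = 109°

1. ∠BDY = 28°  [N on ray DB]
2. ∠BAN = 43°  [linear pair at A on BY]
3. ∠ANB = 28°  [NA∥DY, corresponding at N]
4. ∠ABN = 109°  [△BNA]
5. ∠DBY = 109°  [N on BD, A on BY]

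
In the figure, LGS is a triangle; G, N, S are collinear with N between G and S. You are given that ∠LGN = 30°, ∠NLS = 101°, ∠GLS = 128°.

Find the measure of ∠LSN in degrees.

1. ∠LGS = 30°  [N on ray GS]
2. ∠GSL = 22°  [△LGS]
3. ∠LSN = 22°  [N on ray SG]

∠LSN = 22°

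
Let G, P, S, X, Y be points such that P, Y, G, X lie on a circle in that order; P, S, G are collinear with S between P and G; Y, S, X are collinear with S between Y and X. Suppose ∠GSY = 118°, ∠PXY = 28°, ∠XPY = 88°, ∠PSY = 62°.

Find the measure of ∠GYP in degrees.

1. ∠PGY = 28°  [same arc PY]
2. ∠PYX = 64°  [△PYX]
3. ∠GPY = 54°  [△PSY]
4. ∠GYP = 98°  [△PYG]

∠GYP = 98°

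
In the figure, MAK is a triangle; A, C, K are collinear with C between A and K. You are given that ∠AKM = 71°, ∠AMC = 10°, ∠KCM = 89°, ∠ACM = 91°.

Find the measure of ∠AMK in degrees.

1. ∠CAM = 79°  [△MAC]
2. ∠KAM = 79°  [C on ray AK]
3. ∠AMK = 30°  [△MAK]

∠AMK = 30°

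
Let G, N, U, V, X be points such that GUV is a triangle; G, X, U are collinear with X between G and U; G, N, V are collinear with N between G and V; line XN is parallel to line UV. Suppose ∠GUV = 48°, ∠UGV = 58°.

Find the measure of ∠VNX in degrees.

∠VNX = 106°

1. ∠GVU = 74°  [△GUV]
2. ∠GNX = 74°  [XN∥UV, corresponding at N]
3. ∠VNX = 106°  [linear pair at N on GV]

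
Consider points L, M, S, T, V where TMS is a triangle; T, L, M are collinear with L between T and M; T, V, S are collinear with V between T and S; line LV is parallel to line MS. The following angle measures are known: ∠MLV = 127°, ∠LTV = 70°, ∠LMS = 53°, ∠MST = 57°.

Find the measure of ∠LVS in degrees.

∠LVS = 123°

1. ∠TLV = 53°  [linear pair at L on TM]
2. ∠LVT = 57°  [△TLV]
3. ∠LVS = 123°  [linear pair at V on TS]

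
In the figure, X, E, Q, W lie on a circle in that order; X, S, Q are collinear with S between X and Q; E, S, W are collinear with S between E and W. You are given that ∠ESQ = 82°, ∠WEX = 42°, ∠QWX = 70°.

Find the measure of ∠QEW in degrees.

∠QEW = 68°

1. ∠WQX = 42°  [same arc XW]
2. ∠QXW = 68°  [△XQW]
3. ∠QEW = 68°  [same arc QW]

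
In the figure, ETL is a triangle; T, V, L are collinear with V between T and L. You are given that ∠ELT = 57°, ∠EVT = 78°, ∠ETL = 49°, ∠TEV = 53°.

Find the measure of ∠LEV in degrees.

1. ∠ELV = 57°  [V on ray LT]
2. ∠EVL = 102°  [linear pair at V on TL]
3. ∠LEV = 21°  [△EVL]

∠LEV = 21°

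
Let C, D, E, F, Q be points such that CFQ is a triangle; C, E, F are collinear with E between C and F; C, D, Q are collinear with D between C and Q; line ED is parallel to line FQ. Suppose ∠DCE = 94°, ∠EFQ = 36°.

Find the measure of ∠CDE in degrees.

1. ∠FCQ = 94°  [E on CF, D on CQ]
2. ∠CFQ = 36°  [E on ray FC]
3. ∠CQF = 50°  [△CFQ]
4. ∠CDE = 50°  [ED∥FQ, corresponding at D]

∠CDE = 50°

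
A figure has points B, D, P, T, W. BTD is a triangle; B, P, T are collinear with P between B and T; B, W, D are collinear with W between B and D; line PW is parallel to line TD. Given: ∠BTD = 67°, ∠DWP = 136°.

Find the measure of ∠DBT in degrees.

∠DBT = 69°

1. ∠BPW = 67°  [PW∥TD, corresponding at P]
2. ∠BWP = 44°  [linear pair at W on BD]
3. ∠PBW = 69°  [△BPW]
4. ∠DBT = 69°  [P on BT, W on BD]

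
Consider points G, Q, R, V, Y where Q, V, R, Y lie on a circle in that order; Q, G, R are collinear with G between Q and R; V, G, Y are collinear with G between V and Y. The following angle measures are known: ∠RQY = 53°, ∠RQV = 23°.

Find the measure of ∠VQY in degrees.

1. ∠RVY = 53°  [same arc RY]
2. ∠RYV = 23°  [same arc VR]
3. ∠VRY = 104°  [△VRY]
4. ∠VQY = 76°  [cyclic QVRY, opposite ∠Q+∠R]

∠VQY = 76°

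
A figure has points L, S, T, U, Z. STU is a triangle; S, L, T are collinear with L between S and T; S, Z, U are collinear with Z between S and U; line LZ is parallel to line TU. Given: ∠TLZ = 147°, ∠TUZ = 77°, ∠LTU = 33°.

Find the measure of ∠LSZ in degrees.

∠LSZ = 70°

1. ∠SUT = 77°  [Z on ray US]
2. ∠STU = 33°  [L on ray TS]
3. ∠TSU = 70°  [△STU]
4. ∠LSZ = 70°  [L on ST, Z on SU]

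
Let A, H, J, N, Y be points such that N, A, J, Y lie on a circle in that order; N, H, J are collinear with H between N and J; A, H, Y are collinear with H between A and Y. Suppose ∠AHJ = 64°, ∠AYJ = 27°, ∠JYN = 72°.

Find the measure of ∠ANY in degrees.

∠ANY = 98°

1. ∠AHN = 116°  [linear pair at H on NJ]
2. ∠ANJ = 27°  [same arc AJ]
3. ∠JAN = 108°  [cyclic NAJY, opposite ∠A+∠Y]
4. ∠NAY = 37°  [△NHA]
5. ∠AJN = 45°  [△NAJ]
6. ∠AYN = 45°  [same arc NA]
7. ∠ANY = 98°  [△NAY]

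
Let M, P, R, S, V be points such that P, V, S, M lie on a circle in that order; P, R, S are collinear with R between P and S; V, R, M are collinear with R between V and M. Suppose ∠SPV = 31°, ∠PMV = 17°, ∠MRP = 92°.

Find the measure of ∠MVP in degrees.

∠MVP = 61°

1. ∠SMV = 31°  [same arc VS]
2. ∠MRS = 88°  [linear pair at R on PS]
3. ∠MSP = 61°  [△SRM]
4. ∠MVP = 61°  [same arc PM]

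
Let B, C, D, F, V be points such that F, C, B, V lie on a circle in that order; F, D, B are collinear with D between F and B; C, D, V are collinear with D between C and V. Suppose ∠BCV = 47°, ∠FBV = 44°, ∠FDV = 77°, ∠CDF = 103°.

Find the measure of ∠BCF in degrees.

1. ∠BFV = 47°  [same arc BV]
2. ∠BVF = 89°  [△FBV]
3. ∠BCF = 91°  [cyclic FCBV, opposite ∠C+∠V]

∠BCF = 91°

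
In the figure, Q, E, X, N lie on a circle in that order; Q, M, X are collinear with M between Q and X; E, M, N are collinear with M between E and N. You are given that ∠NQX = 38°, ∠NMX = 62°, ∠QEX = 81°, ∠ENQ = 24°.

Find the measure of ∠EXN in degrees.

∠EXN = 67°

1. ∠NEX = 38°  [same arc XN]
2. ∠QNX = 99°  [cyclic QEXN, opposite ∠E+∠N]
3. ∠NXQ = 43°  [△QXN]
4. ∠ENX = 75°  [△XMN]
5. ∠EXN = 67°  [△EXN]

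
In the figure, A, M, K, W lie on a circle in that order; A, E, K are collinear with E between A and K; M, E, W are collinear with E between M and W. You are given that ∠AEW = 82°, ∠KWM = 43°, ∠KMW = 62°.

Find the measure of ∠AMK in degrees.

1. ∠KEM = 82°  [vertical angles at E]
2. ∠KAM = 43°  [same arc MK]
3. ∠AKM = 36°  [△MEK]
4. ∠AMK = 101°  [△AMK]

∠AMK = 101°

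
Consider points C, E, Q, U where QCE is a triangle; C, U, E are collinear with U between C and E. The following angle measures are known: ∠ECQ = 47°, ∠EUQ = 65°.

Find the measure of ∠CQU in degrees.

1. ∠QCU = 47°  [U on ray CE]
2. ∠CUQ = 115°  [linear pair at U on CE]
3. ∠CQU = 18°  [△QCU]

∠CQU = 18°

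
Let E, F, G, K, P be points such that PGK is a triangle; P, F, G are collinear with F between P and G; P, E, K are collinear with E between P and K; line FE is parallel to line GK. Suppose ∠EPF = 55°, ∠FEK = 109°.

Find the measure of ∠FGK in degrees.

1. ∠FEP = 71°  [linear pair at E on PK]
2. ∠EFP = 54°  [△PFE]
3. ∠EFG = 126°  [linear pair at F on PG]
4. ∠FGK = 54°  [FE∥GK, co-interior at G–F]

∠FGK = 54°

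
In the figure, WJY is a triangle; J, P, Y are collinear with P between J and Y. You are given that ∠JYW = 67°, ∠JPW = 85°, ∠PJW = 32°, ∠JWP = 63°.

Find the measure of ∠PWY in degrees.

∠PWY = 18°

1. ∠PYW = 67°  [P on ray YJ]
2. ∠WPY = 95°  [linear pair at P on JY]
3. ∠PWY = 18°  [△WPY]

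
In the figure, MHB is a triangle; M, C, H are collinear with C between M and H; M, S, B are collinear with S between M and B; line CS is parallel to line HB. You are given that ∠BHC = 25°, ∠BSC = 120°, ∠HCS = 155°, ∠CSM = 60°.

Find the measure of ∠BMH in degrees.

∠BMH = 95°

1. ∠BHM = 25°  [C on ray HM]
2. ∠HBM = 60°  [CS∥HB, corresponding at S]
3. ∠BMH = 95°  [△MHB]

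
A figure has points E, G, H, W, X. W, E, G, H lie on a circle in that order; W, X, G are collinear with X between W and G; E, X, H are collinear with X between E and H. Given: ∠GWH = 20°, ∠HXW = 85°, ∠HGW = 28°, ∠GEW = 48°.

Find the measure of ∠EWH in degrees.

∠EWH = 77°

1. ∠EHW = 75°  [△WXH]
2. ∠HEW = 28°  [same arc WH]
3. ∠EWH = 77°  [△WEH]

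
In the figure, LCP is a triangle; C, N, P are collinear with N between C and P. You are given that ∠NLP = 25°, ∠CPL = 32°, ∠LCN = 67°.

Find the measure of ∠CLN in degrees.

1. ∠LPN = 32°  [N on ray PC]
2. ∠LNP = 123°  [△LNP]
3. ∠CNL = 57°  [linear pair at N on CP]
4. ∠CLN = 56°  [△LCN]

∠CLN = 56°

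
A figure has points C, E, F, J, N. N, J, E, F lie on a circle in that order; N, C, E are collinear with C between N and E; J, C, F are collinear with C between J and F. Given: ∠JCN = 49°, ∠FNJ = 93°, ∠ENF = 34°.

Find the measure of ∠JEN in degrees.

1. ∠ECJ = 131°  [linear pair at C on NE]
2. ∠EJF = 34°  [same arc EF]
3. ∠JEN = 15°  [△JCE]

∠JEN = 15°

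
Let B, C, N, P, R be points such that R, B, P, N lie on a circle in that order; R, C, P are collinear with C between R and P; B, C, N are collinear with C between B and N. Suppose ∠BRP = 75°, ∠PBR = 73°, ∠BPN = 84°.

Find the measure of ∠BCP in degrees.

∠BCP = 127°

1. ∠BNP = 75°  [same arc BP]
2. ∠BPR = 32°  [△RBP]
3. ∠NBP = 21°  [△BPN]
4. ∠BCP = 127°  [△BCP]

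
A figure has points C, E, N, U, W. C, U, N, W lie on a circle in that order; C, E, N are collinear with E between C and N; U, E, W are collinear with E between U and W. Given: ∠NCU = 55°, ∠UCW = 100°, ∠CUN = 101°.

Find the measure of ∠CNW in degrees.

1. ∠NWU = 55°  [same arc UN]
2. ∠UNW = 80°  [cyclic CUNW, opposite ∠C+∠N]
3. ∠CWN = 79°  [cyclic CUNW, opposite ∠U+∠W]
4. ∠NUW = 45°  [△UNW]
5. ∠NCW = 45°  [same arc NW]
6. ∠CNW = 56°  [△CNW]

∠CNW = 56°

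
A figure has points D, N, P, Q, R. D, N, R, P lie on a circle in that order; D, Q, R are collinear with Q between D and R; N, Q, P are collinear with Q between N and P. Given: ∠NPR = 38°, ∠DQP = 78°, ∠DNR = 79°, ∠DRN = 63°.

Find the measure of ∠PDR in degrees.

∠PDR = 39°

1. ∠PQR = 102°  [linear pair at Q on DR]
2. ∠DPR = 101°  [cyclic DNRP, opposite ∠N+∠P]
3. ∠DRP = 40°  [△RQP]
4. ∠PDR = 39°  [△DRP]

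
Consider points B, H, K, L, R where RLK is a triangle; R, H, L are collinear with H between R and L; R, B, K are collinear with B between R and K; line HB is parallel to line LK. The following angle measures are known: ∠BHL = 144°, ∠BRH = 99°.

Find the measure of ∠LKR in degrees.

1. ∠BHR = 36°  [linear pair at H on RL]
2. ∠HBR = 45°  [△RHB]
3. ∠LKR = 45°  [HB∥LK, corresponding at B]

∠LKR = 45°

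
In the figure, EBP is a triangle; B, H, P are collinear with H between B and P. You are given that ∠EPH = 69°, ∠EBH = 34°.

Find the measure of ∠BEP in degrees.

∠BEP = 77°

1. ∠BPE = 69°  [H on ray PB]
2. ∠EBP = 34°  [H on ray BP]
3. ∠BEP = 77°  [△EBP]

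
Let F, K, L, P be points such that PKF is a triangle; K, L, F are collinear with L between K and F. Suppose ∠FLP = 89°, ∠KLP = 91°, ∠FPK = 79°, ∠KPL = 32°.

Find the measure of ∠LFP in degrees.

1. ∠LKP = 57°  [△PKL]
2. ∠FKP = 57°  [L on ray KF]
3. ∠KFP = 44°  [△PKF]
4. ∠LFP = 44°  [L on ray FK]

∠LFP = 44°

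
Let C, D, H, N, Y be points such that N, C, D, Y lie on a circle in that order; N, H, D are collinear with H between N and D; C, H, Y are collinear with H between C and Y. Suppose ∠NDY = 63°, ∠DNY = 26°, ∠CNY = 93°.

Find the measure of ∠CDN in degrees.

∠CDN = 24°

1. ∠NCY = 63°  [same arc NY]
2. ∠CYN = 24°  [△NCY]
3. ∠CDN = 24°  [same arc NC]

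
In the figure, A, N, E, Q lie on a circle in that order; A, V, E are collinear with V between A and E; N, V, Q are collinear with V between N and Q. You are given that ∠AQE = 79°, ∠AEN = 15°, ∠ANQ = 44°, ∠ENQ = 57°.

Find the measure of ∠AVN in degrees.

∠AVN = 72°

1. ∠ANE = 101°  [cyclic ANEQ, opposite ∠N+∠Q]
2. ∠EAN = 64°  [△ANE]
3. ∠AVN = 72°  [△AVN]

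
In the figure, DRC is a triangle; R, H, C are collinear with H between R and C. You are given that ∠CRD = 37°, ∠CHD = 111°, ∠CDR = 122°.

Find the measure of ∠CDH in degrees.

1. ∠DCR = 21°  [△DRC]
2. ∠DCH = 21°  [H on ray CR]
3. ∠CDH = 48°  [△DHC]

∠CDH = 48°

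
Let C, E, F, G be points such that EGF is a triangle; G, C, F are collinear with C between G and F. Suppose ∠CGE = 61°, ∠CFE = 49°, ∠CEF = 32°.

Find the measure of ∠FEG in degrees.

∠FEG = 70°

1. ∠EGF = 61°  [C on ray GF]
2. ∠EFG = 49°  [C on ray FG]
3. ∠FEG = 70°  [△EGF]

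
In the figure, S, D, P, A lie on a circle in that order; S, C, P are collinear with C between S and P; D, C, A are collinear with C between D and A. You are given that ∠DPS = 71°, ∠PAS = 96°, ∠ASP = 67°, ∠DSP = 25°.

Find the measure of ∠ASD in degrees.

1. ∠DAS = 71°  [same arc SD]
2. ∠APS = 17°  [△SPA]
3. ∠ADS = 17°  [same arc SA]
4. ∠ASD = 92°  [△SDA]

∠ASD = 92°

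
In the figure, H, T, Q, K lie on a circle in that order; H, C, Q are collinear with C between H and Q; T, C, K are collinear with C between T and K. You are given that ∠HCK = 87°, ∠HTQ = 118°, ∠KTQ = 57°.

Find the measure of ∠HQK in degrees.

1. ∠HKQ = 62°  [cyclic HTQK, opposite ∠T+∠K]
2. ∠KHQ = 57°  [same arc QK]
3. ∠HQK = 61°  [△HQK]

∠HQK = 61°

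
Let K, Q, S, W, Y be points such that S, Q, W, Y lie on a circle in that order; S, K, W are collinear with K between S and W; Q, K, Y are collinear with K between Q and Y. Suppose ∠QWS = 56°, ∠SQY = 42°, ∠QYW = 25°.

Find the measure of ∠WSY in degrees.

∠WSY = 57°

1. ∠QYS = 56°  [same arc SQ]
2. ∠SWY = 42°  [same arc SY]
3. ∠WKY = 113°  [△WKY]
4. ∠SKY = 67°  [linear pair at K on SW]
5. ∠WSY = 57°  [△SKY]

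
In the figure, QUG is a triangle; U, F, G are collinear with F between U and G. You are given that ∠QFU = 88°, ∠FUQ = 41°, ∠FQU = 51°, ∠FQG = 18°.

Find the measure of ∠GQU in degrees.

∠GQU = 69°

1. ∠GFQ = 92°  [linear pair at F on UG]
2. ∠GUQ = 41°  [F on ray UG]
3. ∠FGQ = 70°  [△QFG]
4. ∠QGU = 70°  [F on ray GU]
5. ∠GQU = 69°  [△QUG]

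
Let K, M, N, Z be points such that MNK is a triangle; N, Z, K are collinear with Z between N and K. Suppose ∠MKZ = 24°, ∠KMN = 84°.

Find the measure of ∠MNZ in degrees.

∠MNZ = 72°

1. ∠MKN = 24°  [Z on ray KN]
2. ∠KNM = 72°  [△MNK]
3. ∠MNZ = 72°  [Z on ray NK]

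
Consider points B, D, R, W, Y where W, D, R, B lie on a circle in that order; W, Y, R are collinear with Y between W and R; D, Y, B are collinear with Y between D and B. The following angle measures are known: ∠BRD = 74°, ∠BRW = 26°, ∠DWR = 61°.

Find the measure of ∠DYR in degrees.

1. ∠BDW = 26°  [same arc WB]
2. ∠DYW = 93°  [△WYD]
3. ∠DYR = 87°  [linear pair at Y on WR]

∠DYR = 87°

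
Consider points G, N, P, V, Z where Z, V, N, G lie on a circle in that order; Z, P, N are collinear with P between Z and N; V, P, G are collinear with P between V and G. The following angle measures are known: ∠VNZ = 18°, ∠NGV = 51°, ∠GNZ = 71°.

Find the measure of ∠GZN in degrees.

1. ∠VGZ = 18°  [same arc ZV]
2. ∠GPN = 58°  [△NPG]
3. ∠GPZ = 122°  [linear pair at P on ZN]
4. ∠GZN = 40°  [△ZPG]

∠GZN = 40°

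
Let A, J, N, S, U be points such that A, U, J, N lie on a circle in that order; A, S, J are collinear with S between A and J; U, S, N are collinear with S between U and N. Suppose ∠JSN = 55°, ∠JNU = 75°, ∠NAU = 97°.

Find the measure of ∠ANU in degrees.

1. ∠ASU = 55°  [vertical angles at S]
2. ∠JAU = 75°  [same arc UJ]
3. ∠AUN = 50°  [△ASU]
4. ∠ANU = 33°  [△AUN]

∠ANU = 33°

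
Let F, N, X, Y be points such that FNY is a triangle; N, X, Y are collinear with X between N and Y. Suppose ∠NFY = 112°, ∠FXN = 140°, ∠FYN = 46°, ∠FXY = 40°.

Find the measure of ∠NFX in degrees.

1. ∠FNY = 22°  [△FNY]
2. ∠FNX = 22°  [X on ray NY]
3. ∠NFX = 18°  [△FNX]

∠NFX = 18°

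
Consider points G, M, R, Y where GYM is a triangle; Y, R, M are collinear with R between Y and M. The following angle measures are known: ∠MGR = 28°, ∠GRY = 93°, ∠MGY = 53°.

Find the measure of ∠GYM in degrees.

1. ∠GRM = 87°  [linear pair at R on YM]
2. ∠GMR = 65°  [△GRM]
3. ∠GMY = 65°  [R on ray MY]
4. ∠GYM = 62°  [△GYM]

∠GYM = 62°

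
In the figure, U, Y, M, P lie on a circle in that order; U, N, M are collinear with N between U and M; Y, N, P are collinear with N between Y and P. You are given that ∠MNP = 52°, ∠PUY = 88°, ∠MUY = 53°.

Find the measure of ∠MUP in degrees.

∠MUP = 35°

1. ∠PMY = 92°  [cyclic UYMP, opposite ∠U+∠M]
2. ∠MPY = 53°  [same arc YM]
3. ∠MYP = 35°  [△YMP]
4. ∠MUP = 35°  [same arc MP]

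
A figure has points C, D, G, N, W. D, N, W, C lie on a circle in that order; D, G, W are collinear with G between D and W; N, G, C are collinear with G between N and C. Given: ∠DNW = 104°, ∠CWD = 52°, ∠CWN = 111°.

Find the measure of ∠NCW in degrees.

∠NCW = 17°

1. ∠DCW = 76°  [cyclic DNWC, opposite ∠N+∠C]
2. ∠CDW = 52°  [△DWC]
3. ∠CNW = 52°  [same arc WC]
4. ∠NCW = 17°  [△NWC]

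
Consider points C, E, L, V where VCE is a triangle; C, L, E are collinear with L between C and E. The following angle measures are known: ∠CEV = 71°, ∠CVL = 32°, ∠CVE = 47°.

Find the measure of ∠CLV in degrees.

1. ∠ECV = 62°  [△VCE]
2. ∠LCV = 62°  [L on ray CE]
3. ∠CLV = 86°  [△VCL]

∠CLV = 86°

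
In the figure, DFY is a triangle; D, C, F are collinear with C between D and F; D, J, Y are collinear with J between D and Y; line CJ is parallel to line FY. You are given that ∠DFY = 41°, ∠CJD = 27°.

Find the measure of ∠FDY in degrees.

1. ∠DCJ = 41°  [CJ∥FY, corresponding at C]
2. ∠CDJ = 112°  [△DCJ]
3. ∠FDY = 112°  [C on DF, J on DY]

∠FDY = 112°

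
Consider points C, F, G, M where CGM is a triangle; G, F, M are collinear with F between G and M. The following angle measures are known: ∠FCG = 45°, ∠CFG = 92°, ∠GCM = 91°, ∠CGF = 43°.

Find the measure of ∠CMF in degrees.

∠CMF = 46°

1. ∠CGM = 43°  [F on ray GM]
2. ∠CMG = 46°  [△CGM]
3. ∠CMF = 46°  [F on ray MG]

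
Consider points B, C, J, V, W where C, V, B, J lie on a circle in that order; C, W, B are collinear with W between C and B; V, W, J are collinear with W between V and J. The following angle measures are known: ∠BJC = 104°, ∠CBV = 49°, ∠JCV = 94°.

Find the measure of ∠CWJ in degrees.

∠CWJ = 92°

1. ∠BVC = 76°  [cyclic CVBJ, opposite ∠V+∠J]
2. ∠CJV = 49°  [same arc CV]
3. ∠BCV = 55°  [△CVB]
4. ∠CVJ = 37°  [△CVJ]
5. ∠BJV = 55°  [same arc VB]
6. ∠CBJ = 37°  [same arc CJ]
7. ∠BWJ = 88°  [△BWJ]
8. ∠CWJ = 92°  [linear pair at W on CB]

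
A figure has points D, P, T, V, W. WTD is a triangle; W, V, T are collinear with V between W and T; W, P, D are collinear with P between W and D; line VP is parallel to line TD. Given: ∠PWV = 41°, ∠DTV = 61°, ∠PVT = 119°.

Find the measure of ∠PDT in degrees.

1. ∠DWT = 41°  [V on WT, P on WD]
2. ∠DTW = 61°  [V on ray TW]
3. ∠TDW = 78°  [△WTD]
4. ∠PDT = 78°  [P on ray DW]

∠PDT = 78°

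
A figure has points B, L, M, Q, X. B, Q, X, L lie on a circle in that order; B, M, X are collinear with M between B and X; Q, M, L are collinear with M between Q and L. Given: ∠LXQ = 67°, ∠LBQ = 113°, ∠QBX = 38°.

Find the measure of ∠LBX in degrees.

1. ∠QLX = 38°  [same arc QX]
2. ∠LQX = 75°  [△QXL]
3. ∠LBX = 75°  [same arc XL]

∠LBX = 75°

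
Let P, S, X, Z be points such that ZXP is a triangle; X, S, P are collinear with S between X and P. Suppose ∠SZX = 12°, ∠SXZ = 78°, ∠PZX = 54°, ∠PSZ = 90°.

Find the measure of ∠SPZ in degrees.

1. ∠PXZ = 78°  [S on ray XP]
2. ∠XPZ = 48°  [△ZXP]
3. ∠SPZ = 48°  [S on ray PX]

∠SPZ = 48°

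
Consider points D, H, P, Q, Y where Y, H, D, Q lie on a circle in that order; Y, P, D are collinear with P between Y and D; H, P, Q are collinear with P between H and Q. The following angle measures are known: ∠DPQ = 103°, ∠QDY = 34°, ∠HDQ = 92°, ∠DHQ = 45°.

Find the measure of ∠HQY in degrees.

1. ∠QPY = 77°  [linear pair at P on YD]
2. ∠DYQ = 45°  [same arc DQ]
3. ∠HQY = 58°  [△YPQ]

∠HQY = 58°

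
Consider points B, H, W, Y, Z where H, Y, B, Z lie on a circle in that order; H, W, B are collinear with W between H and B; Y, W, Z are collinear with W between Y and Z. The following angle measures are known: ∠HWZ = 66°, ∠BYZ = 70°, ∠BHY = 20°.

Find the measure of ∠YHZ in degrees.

1. ∠BWY = 66°  [vertical angles at W]
2. ∠BHZ = 70°  [same arc BZ]
3. ∠HWY = 114°  [linear pair at W on HB]
4. ∠HZY = 44°  [△HWZ]
5. ∠HYZ = 46°  [△HWY]
6. ∠YHZ = 90°  [△HYZ]

∠YHZ = 90°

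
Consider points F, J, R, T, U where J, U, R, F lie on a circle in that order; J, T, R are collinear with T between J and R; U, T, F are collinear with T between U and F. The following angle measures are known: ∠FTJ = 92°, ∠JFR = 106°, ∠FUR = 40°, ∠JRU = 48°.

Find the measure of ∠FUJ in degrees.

∠FUJ = 34°

1. ∠RTU = 92°  [vertical angles at T]
2. ∠JUR = 74°  [cyclic JURF, opposite ∠U+∠F]
3. ∠RJU = 58°  [△JUR]
4. ∠JTU = 88°  [linear pair at T on JR]
5. ∠FUJ = 34°  [△JTU]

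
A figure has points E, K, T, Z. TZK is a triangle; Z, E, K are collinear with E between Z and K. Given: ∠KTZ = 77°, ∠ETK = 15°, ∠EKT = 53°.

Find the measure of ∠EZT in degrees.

1. ∠TKZ = 53°  [E on ray KZ]
2. ∠KZT = 50°  [△TZK]
3. ∠EZT = 50°  [E on ray ZK]

∠EZT = 50°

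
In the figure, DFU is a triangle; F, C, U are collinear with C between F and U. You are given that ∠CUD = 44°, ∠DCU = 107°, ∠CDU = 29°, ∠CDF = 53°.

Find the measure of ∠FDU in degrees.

1. ∠DUF = 44°  [C on ray UF]
2. ∠DCF = 73°  [linear pair at C on FU]
3. ∠CFD = 54°  [△DFC]
4. ∠DFU = 54°  [C on ray FU]
5. ∠FDU = 82°  [△DFU]

∠FDU = 82°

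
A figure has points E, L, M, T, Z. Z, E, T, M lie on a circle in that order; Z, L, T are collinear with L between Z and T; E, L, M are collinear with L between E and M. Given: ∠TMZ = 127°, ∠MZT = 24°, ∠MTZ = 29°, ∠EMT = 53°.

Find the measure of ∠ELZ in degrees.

1. ∠MEZ = 29°  [same arc ZM]
2. ∠EZT = 53°  [same arc ET]
3. ∠ELZ = 98°  [△ZLE]

∠ELZ = 98°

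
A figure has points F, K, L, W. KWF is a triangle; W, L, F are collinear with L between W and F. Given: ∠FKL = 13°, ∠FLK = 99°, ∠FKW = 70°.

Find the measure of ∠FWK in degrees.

∠FWK = 42°

1. ∠KFL = 68°  [△KLF]
2. ∠KFW = 68°  [L on ray FW]
3. ∠FWK = 42°  [△KWF]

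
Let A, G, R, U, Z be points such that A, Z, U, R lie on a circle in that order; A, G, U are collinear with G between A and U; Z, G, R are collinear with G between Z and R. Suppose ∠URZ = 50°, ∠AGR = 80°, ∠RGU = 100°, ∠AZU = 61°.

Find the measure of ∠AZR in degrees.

1. ∠UAZ = 50°  [same arc ZU]
2. ∠AGZ = 100°  [vertical angles at G]
3. ∠AZR = 30°  [△AGZ]

∠AZR = 30°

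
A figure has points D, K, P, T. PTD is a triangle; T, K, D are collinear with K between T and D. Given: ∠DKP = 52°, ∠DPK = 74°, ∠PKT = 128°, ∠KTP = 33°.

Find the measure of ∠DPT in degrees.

1. ∠KDP = 54°  [△PKD]
2. ∠DTP = 33°  [K on ray TD]
3. ∠PDT = 54°  [K on ray DT]
4. ∠DPT = 93°  [△PTD]

∠DPT = 93°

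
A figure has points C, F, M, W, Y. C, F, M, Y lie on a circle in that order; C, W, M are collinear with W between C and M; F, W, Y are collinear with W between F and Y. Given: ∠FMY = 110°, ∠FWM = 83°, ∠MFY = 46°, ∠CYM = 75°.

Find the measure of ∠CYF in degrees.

∠CYF = 51°

1. ∠CWY = 83°  [vertical angles at W]
2. ∠MCY = 46°  [same arc MY]
3. ∠CYF = 51°  [△CWY]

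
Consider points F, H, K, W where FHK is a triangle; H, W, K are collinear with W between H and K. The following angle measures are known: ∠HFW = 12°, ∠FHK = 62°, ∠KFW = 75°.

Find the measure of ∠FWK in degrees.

1. ∠FHW = 62°  [W on ray HK]
2. ∠FWH = 106°  [△FHW]
3. ∠FWK = 74°  [linear pair at W on HK]

∠FWK = 74°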